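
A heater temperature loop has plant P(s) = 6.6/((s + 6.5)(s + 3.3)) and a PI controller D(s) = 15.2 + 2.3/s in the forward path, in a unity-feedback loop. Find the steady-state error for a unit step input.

The open loop D(s)P(s) has a pole at the origin (type 1), so the static position error constant is infinite and e_ss = 1/(1+∞) = 0.

0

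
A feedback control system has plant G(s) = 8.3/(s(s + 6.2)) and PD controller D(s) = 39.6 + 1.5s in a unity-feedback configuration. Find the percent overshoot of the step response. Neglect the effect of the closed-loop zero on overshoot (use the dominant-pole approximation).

Forward path: (39.6 + 1.5s)·8.3/(s(s+6.2)). The closed-loop characteristic equation is s² + (6.2 + 8.3·1.5)s + 8.3·39.6 = 0.
That is s² + 18.65s + 328.7 = 0, so ω_n = 18.13 rad/s and ζ = 18.65/(2·18.13) = 0.5144.
%OS = 100·exp(−πζ/√(1−ζ²)) = 15.2%.

15.2%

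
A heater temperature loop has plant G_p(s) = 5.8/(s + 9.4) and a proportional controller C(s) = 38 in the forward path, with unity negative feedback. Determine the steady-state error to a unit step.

0.0409

The loop is type 0. Static position error constant K_pos = C(0)·G_p(0) = 38·0.617 = 23.45.
Steady-state error to a unit step: e_ss = 1/(1+K_pos) = 1/24.45 = 0.0409.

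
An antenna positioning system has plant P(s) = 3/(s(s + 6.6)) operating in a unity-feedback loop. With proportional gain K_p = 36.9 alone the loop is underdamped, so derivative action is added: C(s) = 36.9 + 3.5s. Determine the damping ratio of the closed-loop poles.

Forward path: (36.9 + 3.5s)·3/(s(s+6.6)). The closed-loop characteristic equation is s² + (6.6 + 3·3.5)s + 3·36.9 = 0.
That is s² + 17.1s + 110.7 = 0, so ω_n = 10.52 rad/s and ζ = 17.1/(2·10.52) = 0.8126.

ζ = 0.813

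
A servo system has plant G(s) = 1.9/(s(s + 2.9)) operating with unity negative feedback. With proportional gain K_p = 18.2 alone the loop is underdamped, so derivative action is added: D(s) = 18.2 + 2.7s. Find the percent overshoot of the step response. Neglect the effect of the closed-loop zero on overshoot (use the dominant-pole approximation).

5.31%

Forward path: (18.2 + 2.7s)·1.9/(s(s+2.9)). The closed-loop characteristic equation is s² + (2.9 + 1.9·2.7)s + 1.9·18.2 = 0.
That is s² + 8.03s + 34.58 = 0, so ω_n = 5.88 rad/s and ζ = 8.03/(2·5.88) = 0.6828.
%OS = 100·exp(−πζ/√(1−ζ²)) = 5.31%.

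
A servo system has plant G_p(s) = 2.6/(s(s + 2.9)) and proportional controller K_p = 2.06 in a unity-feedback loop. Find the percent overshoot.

8%

The closed-loop denominator s² + 2.9s + 5.356 gives ω_n = √5.356 = 2.314 and ζ = 2.9/(2ω_n) = 0.6265.
%OS = 100·exp(−πζ/√(1−ζ²)) = 100·exp(−π·0.6265/√0.6074) = 8%.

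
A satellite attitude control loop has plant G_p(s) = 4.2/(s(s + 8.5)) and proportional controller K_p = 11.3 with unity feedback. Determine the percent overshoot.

8.52%

The closed-loop denominator s² + 8.5s + 47.46 gives ω_n = √47.46 = 6.889 and ζ = 8.5/(2ω_n) = 0.6169.
%OS = 100·exp(−πζ/√(1−ζ²)) = 100·exp(−π·0.6169/√0.6194) = 8.52%.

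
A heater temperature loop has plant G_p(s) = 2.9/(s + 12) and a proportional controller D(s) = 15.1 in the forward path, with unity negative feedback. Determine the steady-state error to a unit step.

0.215

The loop is type 0. Static position error constant K_pos = D(0)·G_p(0) = 15.1·0.2417 = 3.649.
Steady-state error to a unit step: e_ss = 1/(1+K_pos) = 1/4.649 = 0.215.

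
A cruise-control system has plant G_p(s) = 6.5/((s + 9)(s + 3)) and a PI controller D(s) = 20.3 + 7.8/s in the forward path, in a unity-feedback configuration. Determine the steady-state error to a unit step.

The open loop D(s)G_p(s) has a pole at the origin (type 1), so the static position error constant is infinite and e_ss = 1/(1+∞) = 0.

0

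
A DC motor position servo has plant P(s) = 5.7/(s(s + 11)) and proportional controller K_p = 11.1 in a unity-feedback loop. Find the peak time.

T_p = 0.547 s

Closed-loop characteristic equation: s² + 11s + 63.27 = 0, so ω_n = 7.954 rad/s and ζ = 11/(2·7.954) = 0.6915.
Damped frequency ω_d = ω_n√(1−ζ²) = 5.746 rad/s, so peak time T_p = π/ω_d = 0.547 s.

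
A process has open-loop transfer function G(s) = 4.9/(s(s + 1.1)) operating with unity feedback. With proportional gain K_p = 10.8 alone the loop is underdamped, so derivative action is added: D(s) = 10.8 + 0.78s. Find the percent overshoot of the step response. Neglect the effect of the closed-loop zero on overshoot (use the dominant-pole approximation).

32.3%

Forward path: (10.8 + 0.78s)·4.9/(s(s+1.1)). The closed-loop characteristic equation is s² + (1.1 + 4.9·0.78)s + 4.9·10.8 = 0.
That is s² + 4.922s + 52.92 = 0, so ω_n = 7.275 rad/s and ζ = 4.922/(2·7.275) = 0.3383.
%OS = 100·exp(−πζ/√(1−ζ²)) = 32.3%.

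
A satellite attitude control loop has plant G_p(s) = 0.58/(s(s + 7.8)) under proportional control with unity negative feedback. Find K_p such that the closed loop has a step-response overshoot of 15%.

K_p = 98.1

From %OS = 100·exp(−πζ/√(1−ζ²)) = 15%, ζ = −ln(0.15)/√(π²+ln²(0.15)) = 0.5169.
Characteristic equation s² + 7.8s + 0.58K_p = 0 gives ζ = 7.8/(2√(0.58K_p)).
Setting ζ = 0.5169: √(0.58K_p) = 7.8/(2·0.5169) = 7.545, so K_p = 56.92/0.58 = 98.1.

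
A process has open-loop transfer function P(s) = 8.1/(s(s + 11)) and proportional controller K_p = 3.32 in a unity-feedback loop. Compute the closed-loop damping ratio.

ζ = 1.06

1 + K_p·P(s) = 0 gives s² + 11s + 26.89 = 0.
So ω_n² = 26.89 ⇒ ω_n = 5.186 rad/s, and ζ = 11/(2ω_n) = 1.06.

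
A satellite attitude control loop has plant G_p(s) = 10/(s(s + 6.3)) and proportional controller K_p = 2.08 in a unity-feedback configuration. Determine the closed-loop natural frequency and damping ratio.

ω_n = 4.56 rad/s, ζ = 0.691

With unity feedback the closed-loop characteristic equation is s² + 6.3s + 2.08·10 = s² + 6.3s + 20.8 = 0.
Matching s² + 2ζω_n s + ω_n²: ω_n = √20.8 = 4.561 rad/s and 2ζω_n = 6.3, so ζ = 6.3/(2·4.561) = 0.691.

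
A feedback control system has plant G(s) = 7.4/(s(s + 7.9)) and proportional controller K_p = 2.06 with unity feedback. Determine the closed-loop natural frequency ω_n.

ω_n = 3.9 rad/s

The closed-loop denominator is s(s+7.9) + 2.06·7.4 = s² + 7.9s + 15.24.
So ω_n² = 15.24 ⇒ ω_n = 3.904 rad/s, and ζ = 7.9/(2ω_n) = 1.01.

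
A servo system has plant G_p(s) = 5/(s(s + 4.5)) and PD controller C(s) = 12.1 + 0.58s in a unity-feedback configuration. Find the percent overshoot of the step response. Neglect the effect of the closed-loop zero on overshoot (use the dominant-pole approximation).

Forward path: (12.1 + 0.58s)·5/(s(s+4.5)). The closed-loop characteristic equation is s² + (4.5 + 5·0.58)s + 5·12.1 = 0.
That is s² + 7.4s + 60.5 = 0, so ω_n = 7.778 rad/s and ζ = 7.4/(2·7.778) = 0.4757.
%OS = 100·exp(−πζ/√(1−ζ²)) = 18.3%.

18.3%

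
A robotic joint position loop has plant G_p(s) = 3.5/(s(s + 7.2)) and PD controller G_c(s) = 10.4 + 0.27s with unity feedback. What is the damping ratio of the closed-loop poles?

Forward path: (10.4 + 0.27s)·3.5/(s(s+7.2)). The closed-loop characteristic equation is s² + (7.2 + 3.5·0.27)s + 3.5·10.4 = 0.
That is s² + 8.145s + 36.4 = 0, so ω_n = 6.033 rad/s and ζ = 8.145/(2·6.033) = 0.675.

ζ = 0.675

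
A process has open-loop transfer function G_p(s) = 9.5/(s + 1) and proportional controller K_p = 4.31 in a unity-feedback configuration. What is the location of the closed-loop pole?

Closed-loop transfer function: T(s) = K_p·G_p(s)/(1 + K_p·G_p(s)) = 40.94/(s + 1 + 40.94) = 40.94/(s + 41.94).
The closed-loop pole is at s = −41.94.

s = -41.94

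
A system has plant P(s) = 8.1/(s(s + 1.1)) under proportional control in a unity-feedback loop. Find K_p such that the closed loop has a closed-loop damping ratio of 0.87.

K_p = 0.0493

Closed-loop characteristic equation: s² + 1.1s + K_p·8.1 = 0.
So ω_n = √(8.1K_p) and 2ζω_n = 1.1, giving ζ = 1.1/(2√(8.1K_p)).
Setting ζ = 0.87: √(8.1K_p) = 1.1/(2·0.87) = 0.6322, so K_p = 0.3997/8.1 = 0.0493.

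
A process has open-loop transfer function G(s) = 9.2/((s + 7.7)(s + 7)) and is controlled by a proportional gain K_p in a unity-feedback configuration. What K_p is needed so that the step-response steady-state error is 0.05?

K_p = 111

Steady-state error for a unit step on this type-0 loop is 1/(1 + K_p·G(0)).
G(0) = 0.1707. Require 1/(1 + K_p·0.1707) = 0.05, so 1 + 0.1707·K_p = 20.
K_p = (20 − 1)/0.1707 = 111.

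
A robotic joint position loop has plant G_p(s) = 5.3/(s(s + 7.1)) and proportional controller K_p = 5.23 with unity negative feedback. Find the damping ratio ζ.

The closed-loop denominator is s(s+7.1) + 5.23·5.3 = s² + 7.1s + 27.72.
So ω_n² = 27.72 ⇒ ω_n = 5.265 rad/s, and ζ = 7.1/(2ω_n) = 0.674.

ζ = 0.674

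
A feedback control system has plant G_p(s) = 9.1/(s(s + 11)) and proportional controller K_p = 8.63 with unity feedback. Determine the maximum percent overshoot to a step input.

8.32%

From 1 + K_pG_p(s) = 0: s² + 11s + 78.53 = 0 ⇒ ω_n = 8.862, ζ = 0.6206.
%OS = 100·exp(−πζ/√(1−ζ²)) = 100·exp(−π·0.6206/√0.6148) = 8.32%.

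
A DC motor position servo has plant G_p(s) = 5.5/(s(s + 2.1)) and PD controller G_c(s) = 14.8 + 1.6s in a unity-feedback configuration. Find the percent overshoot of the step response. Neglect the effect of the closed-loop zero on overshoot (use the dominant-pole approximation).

9.24%

Forward path: (14.8 + 1.6s)·5.5/(s(s+2.1)). The closed-loop characteristic equation is s² + (2.1 + 5.5·1.6)s + 5.5·14.8 = 0.
That is s² + 10.9s + 81.4 = 0, so ω_n = 9.022 rad/s and ζ = 10.9/(2·9.022) = 0.6041.
%OS = 100·exp(−πζ/√(1−ζ²)) = 9.24%.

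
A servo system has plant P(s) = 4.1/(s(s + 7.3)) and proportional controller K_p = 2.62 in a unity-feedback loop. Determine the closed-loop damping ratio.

ζ = 1.11

The closed-loop denominator is s(s+7.3) + 2.62·4.1 = s² + 7.3s + 10.74.
Matching s² + 2ζω_n s + ω_n²: ω_n = √10.74 = 3.277 rad/s and 2ζω_n = 7.3, so ζ = 7.3/(2·3.277) = 1.11.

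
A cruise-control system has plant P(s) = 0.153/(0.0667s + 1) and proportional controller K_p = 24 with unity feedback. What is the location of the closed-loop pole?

s = -70.04

Closed loop: T(s) = K_p·P/(1+K_p·P) = 3.672/(0.0667s + 1 + 3.672), with pole at s = −(1 + 3.672)/0.0667 = −70.04.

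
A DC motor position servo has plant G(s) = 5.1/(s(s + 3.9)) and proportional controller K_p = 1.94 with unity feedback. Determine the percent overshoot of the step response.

8.36%

From 1 + K_pG(s) = 0: s² + 3.9s + 9.894 = 0 ⇒ ω_n = 3.145, ζ = 0.6199.
%OS = 100·exp(−πζ/√(1−ζ²)) = 100·exp(−π·0.6199/√0.6157) = 8.36%.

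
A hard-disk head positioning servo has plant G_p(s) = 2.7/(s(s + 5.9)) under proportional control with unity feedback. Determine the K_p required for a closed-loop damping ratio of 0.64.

K_p = 7.87

Closed-loop characteristic equation: s² + 5.9s + K_p·2.7 = 0.
So ω_n = √(2.7K_p) and 2ζω_n = 5.9, giving ζ = 5.9/(2√(2.7K_p)).
Setting ζ = 0.64: √(2.7K_p) = 5.9/(2·0.64) = 4.609, so K_p = 21.25/2.7 = 7.87.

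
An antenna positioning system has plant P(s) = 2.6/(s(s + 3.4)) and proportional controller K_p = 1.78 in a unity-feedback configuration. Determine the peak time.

T_p = 2.38 s

Closed-loop characteristic equation: s² + 3.4s + 4.628 = 0, so ω_n = 2.151 rad/s and ζ = 3.4/(2·2.151) = 0.7902.
Damped frequency ω_d = ω_n√(1−ζ²) = 1.318 rad/s, so peak time T_p = π/ω_d = 2.38 s.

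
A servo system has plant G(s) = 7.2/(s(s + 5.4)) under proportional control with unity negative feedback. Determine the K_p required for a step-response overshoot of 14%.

From %OS = 100·exp(−πζ/√(1−ζ²)) = 14%, ζ = −ln(0.14)/√(π²+ln²(0.14)) = 0.5305.
Characteristic equation s² + 5.4s + 7.2K_p = 0 gives ζ = 5.4/(2√(7.2K_p)).
Setting ζ = 0.5305: √(7.2K_p) = 5.4/(2·0.5305) = 5.089, so K_p = 25.9/7.2 = 3.6.

K_p = 3.6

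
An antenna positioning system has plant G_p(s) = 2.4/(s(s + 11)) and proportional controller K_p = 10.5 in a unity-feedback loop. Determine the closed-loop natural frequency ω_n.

With unity feedback the closed-loop characteristic equation is s² + 11s + 10.5·2.4 = s² + 11s + 25.2 = 0.
Matching s² + 2ζω_n s + ω_n²: ω_n = √25.2 = 5.02 rad/s and 2ζω_n = 11, so ζ = 11/(2·5.02) = 1.1.

ω_n = 5.02 rad/s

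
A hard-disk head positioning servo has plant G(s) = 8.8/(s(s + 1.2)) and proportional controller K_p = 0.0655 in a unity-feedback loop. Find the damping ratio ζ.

The closed-loop denominator is s(s+1.2) + 0.0655·8.8 = s² + 1.2s + 0.5764.
So ω_n² = 0.5764 ⇒ ω_n = 0.7592 rad/s, and ζ = 1.2/(2ω_n) = 0.79.

ζ = 0.79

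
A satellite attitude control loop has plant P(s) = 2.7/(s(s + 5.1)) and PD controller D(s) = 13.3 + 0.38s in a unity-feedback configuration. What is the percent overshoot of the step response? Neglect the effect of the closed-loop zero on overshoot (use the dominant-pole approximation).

Forward path: (13.3 + 0.38s)·2.7/(s(s+5.1)). The closed-loop characteristic equation is s² + (5.1 + 2.7·0.38)s + 2.7·13.3 = 0.
That is s² + 6.126s + 35.91 = 0, so ω_n = 5.992 rad/s and ζ = 6.126/(2·5.992) = 0.5111.
%OS = 100·exp(−πζ/√(1−ζ²)) = 15.4%.

15.4%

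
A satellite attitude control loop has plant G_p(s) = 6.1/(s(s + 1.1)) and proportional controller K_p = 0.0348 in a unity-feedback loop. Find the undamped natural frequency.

ω_n = 0.461 rad/s

1 + K_p·G_p(s) = 0 gives s² + 1.1s + 0.2123 = 0.
So ω_n² = 0.2123 ⇒ ω_n = 0.4607 rad/s, and ζ = 1.1/(2ω_n) = 1.19.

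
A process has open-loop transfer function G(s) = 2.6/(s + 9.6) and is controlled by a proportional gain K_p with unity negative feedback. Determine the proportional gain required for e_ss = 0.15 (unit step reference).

K_p = 20.9

For a type-0 loop with proportional control, e_ss = 1/(1 + K_p·G(0)).
G(0) = 0.2708. Require 1/(1 + K_p·0.2708) = 0.15, so 1 + 0.2708·K_p = 6.667.
K_p = (6.667 − 1)/0.2708 = 20.9.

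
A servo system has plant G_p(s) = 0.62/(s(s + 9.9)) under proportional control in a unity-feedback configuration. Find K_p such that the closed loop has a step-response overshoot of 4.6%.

From %OS = 100·exp(−πζ/√(1−ζ²)) = 4.6%, ζ = −ln(0.046)/√(π²+ln²(0.046)) = 0.7.
Characteristic equation s² + 9.9s + 0.62K_p = 0 gives ζ = 9.9/(2√(0.62K_p)).
Setting ζ = 0.7: √(0.62K_p) = 9.9/(2·0.7) = 7.072, so K_p = 50.01/0.62 = 80.7.

K_p = 80.7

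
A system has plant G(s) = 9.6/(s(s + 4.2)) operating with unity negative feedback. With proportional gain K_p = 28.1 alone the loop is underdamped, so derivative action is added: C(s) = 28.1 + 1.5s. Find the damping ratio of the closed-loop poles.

ζ = 0.566

Forward path: (28.1 + 1.5s)·9.6/(s(s+4.2)). The closed-loop characteristic equation is s² + (4.2 + 9.6·1.5)s + 9.6·28.1 = 0.
That is s² + 18.6s + 269.8 = 0, so ω_n = 16.42 rad/s and ζ = 18.6/(2·16.42) = 0.5662.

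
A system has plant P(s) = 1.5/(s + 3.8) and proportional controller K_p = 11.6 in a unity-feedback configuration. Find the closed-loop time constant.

τ = 0.0472 s

Closed-loop transfer function: T(s) = K_p·P(s)/(1 + K_p·P(s)) = 17.4/(s + 3.8 + 17.4) = 17.4/(s + 21.2).
Time constant τ = 1/21.2 = 0.0472 s.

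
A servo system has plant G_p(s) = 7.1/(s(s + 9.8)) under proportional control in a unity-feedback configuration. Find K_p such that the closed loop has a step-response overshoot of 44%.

K_p = 52.9

From %OS = 100·exp(−πζ/√(1−ζ²)) = 44%, ζ = −ln(0.44)/√(π²+ln²(0.44)) = 0.2528.
Characteristic equation s² + 9.8s + 7.1K_p = 0 gives ζ = 9.8/(2√(7.1K_p)).
Setting ζ = 0.2528: √(7.1K_p) = 9.8/(2·0.2528) = 19.38, so K_p = 375.6/7.1 = 52.9.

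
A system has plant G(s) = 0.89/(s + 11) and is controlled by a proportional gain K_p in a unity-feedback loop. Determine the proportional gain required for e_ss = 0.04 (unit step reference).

K_p = 297

The loop is type 0, so e_ss(step) = 1/(1 + K_pos) with K_pos = K_p·G(0).
G(0) = 0.08091. Require 1/(1 + K_p·0.08091) = 0.04, so 1 + 0.08091·K_p = 25.
K_p = (25 − 1)/0.08091 = 297.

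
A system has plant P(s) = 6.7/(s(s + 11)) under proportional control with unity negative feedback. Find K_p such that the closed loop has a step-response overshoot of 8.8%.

K_p = 12.1

From %OS = 100·exp(−πζ/√(1−ζ²)) = 8.8%, ζ = −ln(0.088)/√(π²+ln²(0.088)) = 0.6119.
Characteristic equation s² + 11s + 6.7K_p = 0 gives ζ = 11/(2√(6.7K_p)).
Setting ζ = 0.6119: √(6.7K_p) = 11/(2·0.6119) = 8.989, so K_p = 80.79/6.7 = 12.1.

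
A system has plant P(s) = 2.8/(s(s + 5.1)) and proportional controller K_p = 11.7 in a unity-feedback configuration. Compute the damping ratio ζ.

ζ = 0.446

With unity feedback the closed-loop characteristic equation is s² + 5.1s + 11.7·2.8 = s² + 5.1s + 32.76 = 0.
So ω_n² = 32.76 ⇒ ω_n = 5.724 rad/s, and ζ = 5.1/(2ω_n) = 0.446.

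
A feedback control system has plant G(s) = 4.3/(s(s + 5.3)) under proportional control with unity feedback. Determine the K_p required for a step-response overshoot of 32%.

K_p = 14

From %OS = 100·exp(−πζ/√(1−ζ²)) = 32%, ζ = −ln(0.32)/√(π²+ln²(0.32)) = 0.341.
Characteristic equation s² + 5.3s + 4.3K_p = 0 gives ζ = 5.3/(2√(4.3K_p)).
Setting ζ = 0.341: √(4.3K_p) = 5.3/(2·0.341) = 7.772, so K_p = 60.41/4.3 = 14.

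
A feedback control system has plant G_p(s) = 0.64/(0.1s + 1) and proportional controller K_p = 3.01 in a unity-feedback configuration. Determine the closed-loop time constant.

Closed loop: T(s) = K_p·G_p/(1+K_p·G_p) = 1.926/(0.1s + 1 + 1.926), with pole at s = −(1 + 1.926)/0.1 = −29.26.
Closed-loop time constant τ = 1/29.26 = 0.0342 s.

τ = 0.0342 s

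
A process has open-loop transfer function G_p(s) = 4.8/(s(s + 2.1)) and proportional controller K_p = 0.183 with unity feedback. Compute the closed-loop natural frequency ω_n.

ω_n = 0.937 rad/s

The closed-loop denominator is s(s+2.1) + 0.183·4.8 = s² + 2.1s + 0.8784.
So ω_n² = 0.8784 ⇒ ω_n = 0.9372 rad/s, and ζ = 2.1/(2ω_n) = 1.12.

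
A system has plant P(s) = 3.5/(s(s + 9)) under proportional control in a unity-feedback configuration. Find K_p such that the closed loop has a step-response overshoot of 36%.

From %OS = 100·exp(−πζ/√(1−ζ²)) = 36%, ζ = −ln(0.36)/√(π²+ln²(0.36)) = 0.3093.
Characteristic equation s² + 9s + 3.5K_p = 0 gives ζ = 9/(2√(3.5K_p)).
Setting ζ = 0.3093: √(3.5K_p) = 9/(2·0.3093) = 14.55, so K_p = 211.7/3.5 = 60.5.

K_p = 60.5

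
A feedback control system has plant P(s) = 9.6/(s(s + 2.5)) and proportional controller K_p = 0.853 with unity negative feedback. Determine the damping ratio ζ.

ζ = 0.437

The closed-loop denominator is s(s+2.5) + 0.853·9.6 = s² + 2.5s + 8.189.
Matching s² + 2ζω_n s + ω_n²: ω_n = √8.189 = 2.862 rad/s and 2ζω_n = 2.5, so ζ = 2.5/(2·2.862) = 0.437.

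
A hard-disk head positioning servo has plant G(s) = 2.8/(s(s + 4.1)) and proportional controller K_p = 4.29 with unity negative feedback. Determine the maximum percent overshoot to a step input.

9.98%

The closed-loop denominator s² + 4.1s + 12.01 gives ω_n = √12.01 = 3.466 and ζ = 4.1/(2ω_n) = 0.5915.
%OS = 100·exp(−πζ/√(1−ζ²)) = 100·exp(−π·0.5915/√0.6501) = 9.98%.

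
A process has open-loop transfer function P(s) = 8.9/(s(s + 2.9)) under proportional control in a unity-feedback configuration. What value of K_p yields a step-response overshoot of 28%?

From %OS = 100·exp(−πζ/√(1−ζ²)) = 28%, ζ = −ln(0.28)/√(π²+ln²(0.28)) = 0.3755.
Characteristic equation s² + 2.9s + 8.9K_p = 0 gives ζ = 2.9/(2√(8.9K_p)).
Setting ζ = 0.3755: √(8.9K_p) = 2.9/(2·0.3755) = 3.861, so K_p = 14.91/8.9 = 1.68.

K_p = 1.68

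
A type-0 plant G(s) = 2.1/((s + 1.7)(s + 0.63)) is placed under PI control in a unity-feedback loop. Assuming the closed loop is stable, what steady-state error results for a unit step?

The PI controller's integrator makes the forward path type 1, so e_ss to a step is zero.

0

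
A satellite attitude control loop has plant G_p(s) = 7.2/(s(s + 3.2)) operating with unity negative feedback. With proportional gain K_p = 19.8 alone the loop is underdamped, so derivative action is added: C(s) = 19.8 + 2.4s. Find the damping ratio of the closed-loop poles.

ζ = 0.858

Forward path: (19.8 + 2.4s)·7.2/(s(s+3.2)). The closed-loop characteristic equation is s² + (3.2 + 7.2·2.4)s + 7.2·19.8 = 0.
That is s² + 20.48s + 142.6 = 0, so ω_n = 11.94 rad/s and ζ = 20.48/(2·11.94) = 0.8576.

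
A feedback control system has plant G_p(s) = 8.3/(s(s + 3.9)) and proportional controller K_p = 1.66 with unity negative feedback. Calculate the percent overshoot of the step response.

Closed-loop characteristic equation: s² + 3.9s + 13.78 = 0, so ω_n = 3.712 rad/s and ζ = 3.9/(2·3.712) = 0.5253.
%OS = 100·exp(−πζ/√(1−ζ²)) = 100·exp(−π·0.5253/√0.724) = 14.4%.

14.4%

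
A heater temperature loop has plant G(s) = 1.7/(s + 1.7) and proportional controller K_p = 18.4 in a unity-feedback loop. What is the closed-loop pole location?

Closed-loop transfer function: T(s) = K_p·G(s)/(1 + K_p·G(s)) = 31.28/(s + 1.7 + 31.28) = 31.28/(s + 32.98).
The closed-loop pole is at s = −32.98.

s = -32.98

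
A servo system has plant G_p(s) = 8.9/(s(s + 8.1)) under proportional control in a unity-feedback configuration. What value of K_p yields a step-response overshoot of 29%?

From %OS = 100·exp(−πζ/√(1−ζ²)) = 29%, ζ = −ln(0.29)/√(π²+ln²(0.29)) = 0.3666.
Characteristic equation s² + 8.1s + 8.9K_p = 0 gives ζ = 8.1/(2√(8.9K_p)).
Setting ζ = 0.3666: √(8.9K_p) = 8.1/(2·0.3666) = 11.05, so K_p = 122/8.9 = 13.7.

K_p = 13.7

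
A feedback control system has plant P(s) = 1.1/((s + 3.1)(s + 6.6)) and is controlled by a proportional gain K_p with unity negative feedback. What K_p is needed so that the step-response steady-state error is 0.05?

The loop is type 0, so e_ss(step) = 1/(1 + K_pos) with K_pos = K_p·P(0).
P(0) = 0.05376. Require 1/(1 + K_p·0.05376) = 0.05, so 1 + 0.05376·K_p = 20.
K_p = (20 − 1)/0.05376 = 353.

K_p = 353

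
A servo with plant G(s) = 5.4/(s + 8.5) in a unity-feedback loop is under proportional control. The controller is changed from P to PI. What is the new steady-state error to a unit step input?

The integrator makes K_pos = lim_{s→0} C(s)G(s) infinite, so e_ss = 1/(1+K_pos) = 0.

0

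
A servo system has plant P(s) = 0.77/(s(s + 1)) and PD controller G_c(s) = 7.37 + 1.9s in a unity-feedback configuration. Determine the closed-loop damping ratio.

ζ = 0.517

Forward path: (7.37 + 1.9s)·0.77/(s(s+1)). The closed-loop characteristic equation is s² + (1 + 0.77·1.9)s + 0.77·7.37 = 0.
That is s² + 2.463s + 5.675 = 0, so ω_n = 2.382 rad/s and ζ = 2.463/(2·2.382) = 0.517.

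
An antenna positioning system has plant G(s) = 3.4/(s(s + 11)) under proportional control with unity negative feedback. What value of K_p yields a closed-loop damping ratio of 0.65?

K_p = 21.1

Closed-loop characteristic equation: s² + 11s + K_p·3.4 = 0.
So ω_n = √(3.4K_p) and 2ζω_n = 11, giving ζ = 11/(2√(3.4K_p)).
Setting ζ = 0.65: √(3.4K_p) = 11/(2·0.65) = 8.462, so K_p = 71.6/3.4 = 21.1.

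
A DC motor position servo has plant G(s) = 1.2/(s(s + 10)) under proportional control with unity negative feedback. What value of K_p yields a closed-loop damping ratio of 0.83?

K_p = 30.2

Closed-loop characteristic equation: s² + 10s + K_p·1.2 = 0.
So ω_n = √(1.2K_p) and 2ζω_n = 10, giving ζ = 10/(2√(1.2K_p)).
Setting ζ = 0.83: √(1.2K_p) = 10/(2·0.83) = 6.024, so K_p = 36.29/1.2 = 30.2.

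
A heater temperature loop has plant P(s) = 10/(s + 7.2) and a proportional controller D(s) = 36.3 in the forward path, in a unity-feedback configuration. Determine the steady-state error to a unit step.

The loop is type 0. Static position error constant K_pos = D(0)·P(0) = 36.3·1.389 = 50.42.
Steady-state error to a unit step: e_ss = 1/(1+K_pos) = 1/51.42 = 0.0194.

0.0194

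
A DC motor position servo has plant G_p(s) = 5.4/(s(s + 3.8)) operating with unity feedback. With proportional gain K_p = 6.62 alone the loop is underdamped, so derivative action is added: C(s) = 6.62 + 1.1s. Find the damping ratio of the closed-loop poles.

Forward path: (6.62 + 1.1s)·5.4/(s(s+3.8)). The closed-loop characteristic equation is s² + (3.8 + 5.4·1.1)s + 5.4·6.62 = 0.
That is s² + 9.74s + 35.75 = 0, so ω_n = 5.979 rad/s and ζ = 9.74/(2·5.979) = 0.8145.

ζ = 0.815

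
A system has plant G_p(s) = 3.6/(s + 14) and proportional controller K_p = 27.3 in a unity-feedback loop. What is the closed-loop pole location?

s = -112.3

Closed-loop transfer function: T(s) = K_p·G_p(s)/(1 + K_p·G_p(s)) = 98.28/(s + 14 + 98.28) = 98.28/(s + 112.3).
The closed-loop pole is at s = −112.3.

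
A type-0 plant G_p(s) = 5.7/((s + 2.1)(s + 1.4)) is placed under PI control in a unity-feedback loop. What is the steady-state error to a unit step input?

0

The PI controller's integrator makes the forward path type 1, so e_ss to a step is zero.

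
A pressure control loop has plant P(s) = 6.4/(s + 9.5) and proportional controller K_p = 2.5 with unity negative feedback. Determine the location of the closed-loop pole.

Closed-loop transfer function: T(s) = K_p·P(s)/(1 + K_p·P(s)) = 16/(s + 9.5 + 16) = 16/(s + 25.5).
The closed-loop pole is at s = −25.5.

s = -25.5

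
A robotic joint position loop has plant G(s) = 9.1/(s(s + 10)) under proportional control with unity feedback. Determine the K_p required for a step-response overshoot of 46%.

K_p = 47.7

From %OS = 100·exp(−πζ/√(1−ζ²)) = 46%, ζ = −ln(0.46)/√(π²+ln²(0.46)) = 0.24.
Characteristic equation s² + 10s + 9.1K_p = 0 gives ζ = 10/(2√(9.1K_p)).
Setting ζ = 0.24: √(9.1K_p) = 10/(2·0.24) = 20.84, so K_p = 434.2/9.1 = 47.7.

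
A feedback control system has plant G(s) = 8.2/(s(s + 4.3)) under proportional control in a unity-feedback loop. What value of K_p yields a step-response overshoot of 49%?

From %OS = 100·exp(−πζ/√(1−ζ²)) = 49%, ζ = −ln(0.49)/√(π²+ln²(0.49)) = 0.2214.
Characteristic equation s² + 4.3s + 8.2K_p = 0 gives ζ = 4.3/(2√(8.2K_p)).
Setting ζ = 0.2214: √(8.2K_p) = 4.3/(2·0.2214) = 9.71, so K_p = 94.28/8.2 = 11.5.

K_p = 11.5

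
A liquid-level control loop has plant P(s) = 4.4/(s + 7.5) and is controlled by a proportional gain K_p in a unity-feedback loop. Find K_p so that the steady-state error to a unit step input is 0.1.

The loop is type 0, so e_ss(step) = 1/(1 + K_pos) with K_pos = K_p·P(0).
P(0) = 0.5867. Require 1/(1 + K_p·0.5867) = 0.1, so 1 + 0.5867·K_p = 10.
K_p = (10 − 1)/0.5867 = 15.3.

K_p = 15.3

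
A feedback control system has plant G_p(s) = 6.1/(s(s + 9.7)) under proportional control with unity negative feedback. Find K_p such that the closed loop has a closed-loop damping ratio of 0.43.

K_p = 20.9

Closed-loop characteristic equation: s² + 9.7s + K_p·6.1 = 0.
So ω_n = √(6.1K_p) and 2ζω_n = 9.7, giving ζ = 9.7/(2√(6.1K_p)).
Setting ζ = 0.43: √(6.1K_p) = 9.7/(2·0.43) = 11.28, so K_p = 127.2/6.1 = 20.9.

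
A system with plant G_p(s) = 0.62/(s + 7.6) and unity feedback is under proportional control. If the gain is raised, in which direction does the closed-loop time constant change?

The closed-loop bandwidth 7.6+K_p·0.62 grows with K_p, so τ shrinks.

decrease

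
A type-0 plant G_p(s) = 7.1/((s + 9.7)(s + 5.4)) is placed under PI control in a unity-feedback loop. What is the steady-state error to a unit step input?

0

The PI controller's integrator makes the forward path type 1, so e_ss to a step is zero.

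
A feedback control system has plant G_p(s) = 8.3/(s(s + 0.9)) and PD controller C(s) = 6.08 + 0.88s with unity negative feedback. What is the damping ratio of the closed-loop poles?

ζ = 0.577

Forward path: (6.08 + 0.88s)·8.3/(s(s+0.9)). The closed-loop characteristic equation is s² + (0.9 + 8.3·0.88)s + 8.3·6.08 = 0.
That is s² + 8.204s + 50.46 = 0, so ω_n = 7.104 rad/s and ζ = 8.204/(2·7.104) = 0.5774.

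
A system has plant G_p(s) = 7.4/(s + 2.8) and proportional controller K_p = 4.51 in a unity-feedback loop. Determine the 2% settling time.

T_s ≈ 0.111 s

Closed-loop transfer function: T(s) = K_p·G_p(s)/(1 + K_p·G_p(s)) = 33.37/(s + 2.8 + 33.37) = 33.37/(s + 36.17).
Time constant τ = 1/36.17 = 0.02764 s, so the 2% settling time is about 4τ = 0.111 s.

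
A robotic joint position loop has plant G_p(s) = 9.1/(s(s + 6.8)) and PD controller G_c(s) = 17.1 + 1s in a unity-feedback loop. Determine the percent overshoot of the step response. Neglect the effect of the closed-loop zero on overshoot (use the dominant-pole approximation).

7.44%

Forward path: (17.1 + 1s)·9.1/(s(s+6.8)). The closed-loop characteristic equation is s² + (6.8 + 9.1·1)s + 9.1·17.1 = 0.
That is s² + 15.9s + 155.6 = 0, so ω_n = 12.47 rad/s and ζ = 15.9/(2·12.47) = 0.6373.
%OS = 100·exp(−πζ/√(1−ζ²)) = 7.44%.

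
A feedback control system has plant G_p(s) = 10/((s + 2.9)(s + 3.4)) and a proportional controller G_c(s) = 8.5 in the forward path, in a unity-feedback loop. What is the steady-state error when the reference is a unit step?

0.104

The loop is type 0. Static position error constant K_pos = G_c(0)·G_p(0) = 8.5·1.014 = 8.621.
Steady-state error to a unit step: e_ss = 1/(1+K_pos) = 1/9.621 = 0.104.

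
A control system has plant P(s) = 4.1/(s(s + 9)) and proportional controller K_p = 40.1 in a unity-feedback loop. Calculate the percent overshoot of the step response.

30.8%

From 1 + K_pP(s) = 0: s² + 9s + 164.4 = 0 ⇒ ω_n = 12.82, ζ = 0.351.
%OS = 100·exp(−πζ/√(1−ζ²)) = 100·exp(−π·0.351/√0.8768) = 30.8%.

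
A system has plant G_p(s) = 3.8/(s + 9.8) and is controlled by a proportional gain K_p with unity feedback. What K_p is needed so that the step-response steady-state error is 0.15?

K_p = 14.6

For a type-0 loop with proportional control, e_ss = 1/(1 + K_p·G_p(0)).
G_p(0) = 0.3878. Require 1/(1 + K_p·0.3878) = 0.15, so 1 + 0.3878·K_p = 6.667.
K_p = (6.667 − 1)/0.3878 = 14.6.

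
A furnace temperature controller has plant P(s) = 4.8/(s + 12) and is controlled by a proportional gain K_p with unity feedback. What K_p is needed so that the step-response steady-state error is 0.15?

For a type-0 loop with proportional control, e_ss = 1/(1 + K_p·P(0)).
P(0) = 0.4. Require 1/(1 + K_p·0.4) = 0.15, so 1 + 0.4·K_p = 6.667.
K_p = (6.667 − 1)/0.4 = 14.2.

K_p = 14.2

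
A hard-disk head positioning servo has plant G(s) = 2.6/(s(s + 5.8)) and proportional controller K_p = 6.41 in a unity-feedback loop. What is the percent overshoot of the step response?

4.2%

From 1 + K_pG(s) = 0: s² + 5.8s + 16.67 = 0 ⇒ ω_n = 4.082, ζ = 0.7104.
%OS = 100·exp(−πζ/√(1−ζ²)) = 100·exp(−π·0.7104/√0.4954) = 4.2%.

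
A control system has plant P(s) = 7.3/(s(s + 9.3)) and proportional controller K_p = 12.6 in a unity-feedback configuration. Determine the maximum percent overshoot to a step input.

17.5%

Closed-loop characteristic equation: s² + 9.3s + 91.98 = 0, so ω_n = 9.591 rad/s and ζ = 9.3/(2·9.591) = 0.4848.
%OS = 100·exp(−πζ/√(1−ζ²)) = 100·exp(−π·0.4848/√0.7649) = 17.5%.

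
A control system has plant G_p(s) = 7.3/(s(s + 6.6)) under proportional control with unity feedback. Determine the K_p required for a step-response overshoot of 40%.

From %OS = 100·exp(−πζ/√(1−ζ²)) = 40%, ζ = −ln(0.4)/√(π²+ln²(0.4)) = 0.28.
Characteristic equation s² + 6.6s + 7.3K_p = 0 gives ζ = 6.6/(2√(7.3K_p)).
Setting ζ = 0.28: √(7.3K_p) = 6.6/(2·0.28) = 11.79, so K_p = 138.9/7.3 = 19.

K_p = 19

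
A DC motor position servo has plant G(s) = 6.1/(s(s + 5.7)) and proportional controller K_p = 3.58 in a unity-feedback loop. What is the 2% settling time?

T_s ≈ 1.4 s

Closed-loop characteristic equation: s² + 5.7s + 21.84 = 0, so ω_n = 4.673 rad/s and ζ = 5.7/(2·4.673) = 0.6099.
2% settling time T_s ≈ 4/(ζω_n) = 4/2.85 = 1.4 s.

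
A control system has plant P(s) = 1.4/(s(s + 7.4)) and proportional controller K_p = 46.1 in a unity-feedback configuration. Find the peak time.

T_p = 0.441 s

Closed-loop characteristic equation: s² + 7.4s + 64.54 = 0, so ω_n = 8.034 rad/s and ζ = 7.4/(2·8.034) = 0.4606.
Damped frequency ω_d = ω_n√(1−ζ²) = 7.131 rad/s, so peak time T_p = π/ω_d = 0.441 s.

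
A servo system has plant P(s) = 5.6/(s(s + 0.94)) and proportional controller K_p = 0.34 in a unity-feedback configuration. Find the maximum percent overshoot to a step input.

Closed-loop characteristic equation: s² + 0.94s + 1.904 = 0, so ω_n = 1.38 rad/s and ζ = 0.94/(2·1.38) = 0.3406.
%OS = 100·exp(−πζ/√(1−ζ²)) = 100·exp(−π·0.3406/√0.884) = 32%.

32%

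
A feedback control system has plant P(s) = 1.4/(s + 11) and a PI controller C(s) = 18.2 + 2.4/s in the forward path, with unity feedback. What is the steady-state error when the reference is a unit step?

The open loop C(s)P(s) has a pole at the origin (type 1), so the static position error constant is infinite and e_ss = 1/(1+∞) = 0.

0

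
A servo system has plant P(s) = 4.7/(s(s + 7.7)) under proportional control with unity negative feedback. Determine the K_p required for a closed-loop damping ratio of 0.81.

K_p = 4.81

Closed-loop characteristic equation: s² + 7.7s + K_p·4.7 = 0.
So ω_n = √(4.7K_p) and 2ζω_n = 7.7, giving ζ = 7.7/(2√(4.7K_p)).
Setting ζ = 0.81: √(4.7K_p) = 7.7/(2·0.81) = 4.753, so K_p = 22.59/4.7 = 4.81.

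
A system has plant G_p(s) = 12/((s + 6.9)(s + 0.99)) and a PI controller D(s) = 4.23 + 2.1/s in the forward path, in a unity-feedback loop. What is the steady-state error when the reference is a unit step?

The open loop D(s)G_p(s) has a pole at the origin (type 1), so the static position error constant is infinite and e_ss = 1/(1+∞) = 0.

0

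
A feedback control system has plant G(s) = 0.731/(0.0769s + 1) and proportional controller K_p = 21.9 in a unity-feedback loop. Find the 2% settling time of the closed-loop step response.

T_s ≈ 0.0181 s

Closed loop: T(s) = K_p·G/(1+K_p·G) = 16.01/(0.0769s + 1 + 16.01), with pole at s = −(1 + 16.01)/0.0769 = −221.2.
τ = 1/221.2 = 0.004521 s, so 2% settling time ≈ 4τ = 0.0181 s.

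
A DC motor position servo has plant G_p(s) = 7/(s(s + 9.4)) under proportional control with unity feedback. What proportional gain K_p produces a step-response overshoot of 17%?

K_p = 13.1

From %OS = 100·exp(−πζ/√(1−ζ²)) = 17%, ζ = −ln(0.17)/√(π²+ln²(0.17)) = 0.4913.
Characteristic equation s² + 9.4s + 7K_p = 0 gives ζ = 9.4/(2√(7K_p)).
Setting ζ = 0.4913: √(7K_p) = 9.4/(2·0.4913) = 9.567, so K_p = 91.53/7 = 13.1.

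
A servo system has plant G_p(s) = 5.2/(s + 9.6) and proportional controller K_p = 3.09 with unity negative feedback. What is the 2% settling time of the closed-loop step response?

T_s ≈ 0.156 s

Closed-loop transfer function: T(s) = K_p·G_p(s)/(1 + K_p·G_p(s)) = 16.07/(s + 9.6 + 16.07) = 16.07/(s + 25.67).
Time constant τ = 1/25.67 = 0.03896 s, so the 2% settling time is about 4τ = 0.156 s.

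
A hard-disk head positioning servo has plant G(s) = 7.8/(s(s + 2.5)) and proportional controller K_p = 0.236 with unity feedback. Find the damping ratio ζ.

ζ = 0.921

With unity feedback the closed-loop characteristic equation is s² + 2.5s + 0.236·7.8 = s² + 2.5s + 1.841 = 0.
So ω_n² = 1.841 ⇒ ω_n = 1.357 rad/s, and ζ = 2.5/(2ω_n) = 0.921.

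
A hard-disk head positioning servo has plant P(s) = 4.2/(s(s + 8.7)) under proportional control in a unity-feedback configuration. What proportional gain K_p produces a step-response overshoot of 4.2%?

From %OS = 100·exp(−πζ/√(1−ζ²)) = 4.2%, ζ = −ln(0.042)/√(π²+ln²(0.042)) = 0.7103.
Characteristic equation s² + 8.7s + 4.2K_p = 0 gives ζ = 8.7/(2√(4.2K_p)).
Setting ζ = 0.7103: √(4.2K_p) = 8.7/(2·0.7103) = 6.124, so K_p = 37.51/4.2 = 8.93.

K_p = 8.93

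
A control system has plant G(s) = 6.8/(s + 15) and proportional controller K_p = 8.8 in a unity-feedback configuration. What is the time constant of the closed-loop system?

Closed-loop transfer function: T(s) = K_p·G(s)/(1 + K_p·G(s)) = 59.84/(s + 15 + 59.84) = 59.84/(s + 74.84).
Time constant τ = 1/74.84 = 0.0134 s.

τ = 0.0134 s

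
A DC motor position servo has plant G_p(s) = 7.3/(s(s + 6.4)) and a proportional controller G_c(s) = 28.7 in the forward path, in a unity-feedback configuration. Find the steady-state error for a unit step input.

The open loop G_c(s)G_p(s) has a pole at the origin (type 1), so the static position error constant is infinite and e_ss = 1/(1+∞) = 0.

0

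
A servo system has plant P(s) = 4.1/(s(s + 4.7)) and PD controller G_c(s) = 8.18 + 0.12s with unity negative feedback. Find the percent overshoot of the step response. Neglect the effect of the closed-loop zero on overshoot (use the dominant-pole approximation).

Forward path: (8.18 + 0.12s)·4.1/(s(s+4.7)). The closed-loop characteristic equation is s² + (4.7 + 4.1·0.12)s + 4.1·8.18 = 0.
That is s² + 5.192s + 33.54 = 0, so ω_n = 5.791 rad/s and ζ = 5.192/(2·5.791) = 0.4483.
%OS = 100·exp(−πζ/√(1−ζ²)) = 20.7%.

20.7%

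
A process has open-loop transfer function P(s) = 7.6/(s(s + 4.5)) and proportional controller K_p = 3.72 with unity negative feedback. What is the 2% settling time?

Closed-loop characteristic equation: s² + 4.5s + 28.27 = 0, so ω_n = 5.317 rad/s and ζ = 4.5/(2·5.317) = 0.4232.
2% settling time T_s ≈ 4/(ζω_n) = 4/2.25 = 1.78 s.

T_s ≈ 1.78 s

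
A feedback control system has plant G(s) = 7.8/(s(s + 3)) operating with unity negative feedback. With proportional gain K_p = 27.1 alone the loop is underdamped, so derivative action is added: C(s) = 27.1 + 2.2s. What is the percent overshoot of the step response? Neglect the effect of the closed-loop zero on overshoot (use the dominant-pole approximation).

4.87%

Forward path: (27.1 + 2.2s)·7.8/(s(s+3)). The closed-loop characteristic equation is s² + (3 + 7.8·2.2)s + 7.8·27.1 = 0.
That is s² + 20.16s + 211.4 = 0, so ω_n = 14.54 rad/s and ζ = 20.16/(2·14.54) = 0.6933.
%OS = 100·exp(−πζ/√(1−ζ²)) = 4.87%.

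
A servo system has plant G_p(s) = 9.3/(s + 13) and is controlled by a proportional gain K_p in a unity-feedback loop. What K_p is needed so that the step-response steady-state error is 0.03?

K_p = 45.2

The loop is type 0, so e_ss(step) = 1/(1 + K_pos) with K_pos = K_p·G_p(0).
G_p(0) = 0.7154. Require 1/(1 + K_p·0.7154) = 0.03, so 1 + 0.7154·K_p = 33.33.
K_p = (33.33 − 1)/0.7154 = 45.2.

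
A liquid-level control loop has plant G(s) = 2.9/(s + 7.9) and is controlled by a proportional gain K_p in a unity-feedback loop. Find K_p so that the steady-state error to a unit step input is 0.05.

The loop is type 0, so e_ss(step) = 1/(1 + K_pos) with K_pos = K_p·G(0).
G(0) = 0.3671. Require 1/(1 + K_p·0.3671) = 0.05, so 1 + 0.3671·K_p = 20.
K_p = (20 − 1)/0.3671 = 51.8.

K_p = 51.8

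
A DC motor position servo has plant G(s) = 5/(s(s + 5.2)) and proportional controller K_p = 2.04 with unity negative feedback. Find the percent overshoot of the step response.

Closed-loop characteristic equation: s² + 5.2s + 10.2 = 0, so ω_n = 3.194 rad/s and ζ = 5.2/(2·3.194) = 0.8141.
%OS = 100·exp(−πζ/√(1−ζ²)) = 100·exp(−π·0.8141/√0.3373) = 1.22%.

1.22%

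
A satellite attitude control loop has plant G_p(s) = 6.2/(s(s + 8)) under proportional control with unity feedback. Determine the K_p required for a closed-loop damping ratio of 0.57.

K_p = 7.94

Closed-loop characteristic equation: s² + 8s + K_p·6.2 = 0.
So ω_n = √(6.2K_p) and 2ζω_n = 8, giving ζ = 8/(2√(6.2K_p)).
Setting ζ = 0.57: √(6.2K_p) = 8/(2·0.57) = 7.018, so K_p = 49.25/6.2 = 7.94.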